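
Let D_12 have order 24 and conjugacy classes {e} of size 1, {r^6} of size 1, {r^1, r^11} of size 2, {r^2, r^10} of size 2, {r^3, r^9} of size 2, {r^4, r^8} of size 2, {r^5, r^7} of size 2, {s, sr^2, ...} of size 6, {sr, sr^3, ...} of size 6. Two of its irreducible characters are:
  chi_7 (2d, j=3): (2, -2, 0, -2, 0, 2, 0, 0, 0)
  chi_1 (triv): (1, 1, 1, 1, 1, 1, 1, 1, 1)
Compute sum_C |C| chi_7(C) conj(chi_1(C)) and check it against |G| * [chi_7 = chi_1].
Sum = 0; so <chi_7, chi_1> = 0 (distinct irreducibles are orthogonal).

Solution. Compute term by term over conjugacy classes (|C| * chi_7(C) * conj(chi_1(C))):
  1*(2)*conj(1) + 1*(-2)*conj(1) + 2*(0)*conj(1) + 2*(-2)*conj(1) + 2*(0)*conj(1) + 2*(2)*conj(1) + 2*(0)*conj(1) + 6*(0)*conj(1) + 6*(0)*conj(1)
  = (2) + (-2) + (0) + (-4) + (0) + (4) + (0) + (0) + (0)
  = 0.
Dividing by |G| = 24 gives 0/24 = 0, matching the row-orthogonality relation <chi_7, chi_1> = [chi_7 = chi_1].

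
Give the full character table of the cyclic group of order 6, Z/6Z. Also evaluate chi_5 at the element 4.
Character table of Z/6Z (irreps indexed chi_0,...,chi_5 with chi_k(m) = zeta_6^(k*m), zeta_6 = exp(2*pi*i/6)):
  irrep \ class  {0} (size 1)  {1} (size 1)    {2} (size 1)    {3} (size 1)  {4} (size 1)    {5} (size 1)  
  chi_0          1             1               1               1             1               1             
  chi_1          1             exp(I*pi/3)     exp(2*I*pi/3)   -1            exp(-2*I*pi/3)  exp(-I*pi/3)  
  chi_2          1             exp(2*I*pi/3)   exp(-2*I*pi/3)  1             exp(2*I*pi/3)   exp(-2*I*pi/3)
  chi_3          1             -1              1               -1            1               -1            
  chi_4          1             exp(-2*I*pi/3)  exp(2*I*pi/3)   1             exp(-2*I*pi/3)  exp(2*I*pi/3) 
  chi_5          1             exp(-I*pi/3)    exp(-2*I*pi/3)  -1            exp(2*I*pi/3)   exp(I*pi/3)   

Spot check: chi_5(4) = zeta_6^(5*4) = zeta_6^20 = exp(2*I*pi/3).

Derivation: Z/6Z is abelian, so all 6 irreducible complex representations are 1-dimensional. They are given by chi_k(m) = zeta_6^(k*m) for k = 0,...,5. Row orthogonality: sum_m chi_k(m) conj(chi_l(m)) = 6 * [k = l].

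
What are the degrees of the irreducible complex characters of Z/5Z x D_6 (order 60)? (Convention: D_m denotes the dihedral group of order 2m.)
Dimensions: 1, 1, 1, 1, 1, 1, 1, 1, 1, 1, 1, 1, 1, 1, 1, 1, 1, 1, 1, 1, 2, 2, 2, 2, 2, 2, 2, 2, 2, 2

Why: There are 30 irreducibles (= number of conjugacy classes). Their dimensions d_i satisfy sum d_i^2 = |G| = 60: 1 + 1 + 1 + 1 + 1 + 1 + 1 + 1 + 1 + 1 + 1 + 1 + 1 + 1 + 1 + 1 + 1 + 1 + 1 + 1 + 4 + 4 + 4 + 4 + 4 + 4 + 4 + 4 + 4 + 4 = 60. (For the product with Z/5Z: each of the 5 1-dim characters of Z/5Z tensors with each irrep of D_6, giving 5 copies of each D_6-dimension.)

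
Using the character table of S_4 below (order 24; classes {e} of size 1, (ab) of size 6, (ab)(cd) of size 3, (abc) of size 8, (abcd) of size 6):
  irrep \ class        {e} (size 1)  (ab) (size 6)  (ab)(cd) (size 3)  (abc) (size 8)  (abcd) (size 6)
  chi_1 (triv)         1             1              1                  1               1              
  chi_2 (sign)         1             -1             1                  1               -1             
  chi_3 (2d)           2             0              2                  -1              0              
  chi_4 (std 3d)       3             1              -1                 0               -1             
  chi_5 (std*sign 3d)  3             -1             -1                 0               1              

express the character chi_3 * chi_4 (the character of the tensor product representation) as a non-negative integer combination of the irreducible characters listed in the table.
chi_3 tensor chi_4 = chi_4 + chi_5 (all other irreducibles have multiplicity 0).

Justification: The character of a tensor product is the pointwise product (chi_3 * chi_4)(C) = chi_3(C) * chi_4(C):
  {e}: (2)*(3), (ab): (0)*(1), (ab)(cd): (2)*(-1), (abc): (-1)*(0), (abcd): (0)*(-1)
so (chi_3 * chi_4) takes values
  {e} -> 6, (ab) -> 0, (ab)(cd) -> -2, (abc) -> 0, (abcd) -> 0.
Now take the inner product of this character with each irreducible chi from the table, <chi_3*chi_4, chi> = (1/24) sum_C |C| (chi_3*chi_4)(C) conj(chi(C)):
  <chi_3*chi_4, chi_1> = (1/24)[1*(6)*conj(1) + 6*(0)*conj(1) + 3*(-2)*conj(1) + 8*(0)*conj(1) + 6*(0)*conj(1)]
      = (1/24)[(6) + (0) + (-6) + (0) + (0)] = 0/24 = 0
  <chi_3*chi_4, chi_2> = (1/24)[1*(6)*conj(1) + 6*(0)*conj(-1) + 3*(-2)*conj(1) + 8*(0)*conj(1) + 6*(0)*conj(-1)]
      = (1/24)[(6) + (0) + (-6) + (0) + (0)] = 0/24 = 0
  <chi_3*chi_4, chi_3> = (1/24)[1*(6)*conj(2) + 6*(0)*conj(0) + 3*(-2)*conj(2) + 8*(0)*conj(-1) + 6*(0)*conj(0)]
      = (1/24)[(12) + (0) + (-12) + (0) + (0)] = 0/24 = 0
  <chi_3*chi_4, chi_4> = (1/24)[1*(6)*conj(3) + 6*(0)*conj(1) + 3*(-2)*conj(-1) + 8*(0)*conj(0) + 6*(0)*conj(-1)]
      = (1/24)[(18) + (0) + (6) + (0) + (0)] = 24/24 = 1
  <chi_3*chi_4, chi_5> = (1/24)[1*(6)*conj(3) + 6*(0)*conj(-1) + 3*(-2)*conj(-1) + 8*(0)*conj(0) + 6*(0)*conj(1)]
      = (1/24)[(18) + (0) + (6) + (0) + (0)] = 24/24 = 1
Hence the multiplicities are chi_4: 1, chi_5: 1. Dimension check: dim(chi_3)*dim(chi_4) = 2*3 = 6 and sum (mult * dim) = 1*3 + 1*3 = 6.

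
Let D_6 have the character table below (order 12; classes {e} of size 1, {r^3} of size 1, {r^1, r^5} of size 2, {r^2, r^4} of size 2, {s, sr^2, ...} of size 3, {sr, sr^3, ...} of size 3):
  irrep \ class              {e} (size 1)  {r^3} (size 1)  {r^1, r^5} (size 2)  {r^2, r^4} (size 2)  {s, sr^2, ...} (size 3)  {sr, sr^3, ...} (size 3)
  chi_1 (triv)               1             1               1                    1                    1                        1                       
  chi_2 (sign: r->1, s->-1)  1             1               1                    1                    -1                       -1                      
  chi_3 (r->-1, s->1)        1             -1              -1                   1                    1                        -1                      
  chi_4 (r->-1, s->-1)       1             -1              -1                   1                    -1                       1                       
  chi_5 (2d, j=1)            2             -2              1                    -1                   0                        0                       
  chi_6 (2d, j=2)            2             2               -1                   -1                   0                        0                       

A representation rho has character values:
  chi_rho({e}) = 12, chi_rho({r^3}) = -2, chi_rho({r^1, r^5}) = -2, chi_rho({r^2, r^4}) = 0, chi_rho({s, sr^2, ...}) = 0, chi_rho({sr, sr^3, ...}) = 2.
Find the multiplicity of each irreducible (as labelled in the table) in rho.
Multiplicities: chi_1: 1, chi_2: 0, chi_3: 1, chi_4: 2, chi_5: 2, chi_6: 2.

Proof sketch: Use <chi_rho, chi> = (1/|G|) sum_C |C| * chi_rho(C) * conj(chi(C)) with |G| = 12 for each irreducible chi in the table:
  <chi_rho, chi_1> = (1/12)[1*(12)*conj(1) + 1*(-2)*conj(1) + 2*(-2)*conj(1) + 2*(0)*conj(1) + 3*(0)*conj(1) + 3*(2)*conj(1)]
      = (1/12)[(12) + (-2) + (-4) + (0) + (0) + (6)] = 12/12 = 1
  <chi_rho, chi_2> = (1/12)[1*(12)*conj(1) + 1*(-2)*conj(1) + 2*(-2)*conj(1) + 2*(0)*conj(1) + 3*(0)*conj(-1) + 3*(2)*conj(-1)]
      = (1/12)[(12) + (-2) + (-4) + (0) + (0) + (-6)] = 0/12 = 0
  <chi_rho, chi_3> = (1/12)[1*(12)*conj(1) + 1*(-2)*conj(-1) + 2*(-2)*conj(-1) + 2*(0)*conj(1) + 3*(0)*conj(1) + 3*(2)*conj(-1)]
      = (1/12)[(12) + (2) + (4) + (0) + (0) + (-6)] = 12/12 = 1
  <chi_rho, chi_4> = (1/12)[1*(12)*conj(1) + 1*(-2)*conj(-1) + 2*(-2)*conj(-1) + 2*(0)*conj(1) + 3*(0)*conj(-1) + 3*(2)*conj(1)]
      = (1/12)[(12) + (2) + (4) + (0) + (0) + (6)] = 24/12 = 2
  <chi_rho, chi_5> = (1/12)[1*(12)*conj(2) + 1*(-2)*conj(-2) + 2*(-2)*conj(1) + 2*(0)*conj(-1) + 3*(0)*conj(0) + 3*(2)*conj(0)]
      = (1/12)[(24) + (4) + (-4) + (0) + (0) + (0)] = 24/12 = 2
  <chi_rho, chi_6> = (1/12)[1*(12)*conj(2) + 1*(-2)*conj(2) + 2*(-2)*conj(-1) + 2*(0)*conj(-1) + 3*(0)*conj(0) + 3*(2)*conj(0)]
      = (1/12)[(24) + (-4) + (4) + (0) + (0) + (0)] = 24/12 = 2
Dimension check: dim(rho) = sum (mult * dim) = 1*1 + 0*1 + 1*1 + 2*1 + 2*2 + 2*2 = 12 = chi_rho(e) = 12.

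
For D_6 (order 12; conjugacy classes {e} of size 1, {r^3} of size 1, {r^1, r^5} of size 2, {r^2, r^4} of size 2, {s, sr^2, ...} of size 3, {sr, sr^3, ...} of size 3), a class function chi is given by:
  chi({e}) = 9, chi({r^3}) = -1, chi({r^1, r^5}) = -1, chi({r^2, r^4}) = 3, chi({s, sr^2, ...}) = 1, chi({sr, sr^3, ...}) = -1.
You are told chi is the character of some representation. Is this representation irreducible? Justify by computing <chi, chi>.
Not irreducible (reducible): <chi, chi> = 9 > 1.

Details: <chi, chi> = (1/|G|) sum_C |C| * |chi(C)|^2 = (1/12)[1*|9|^2 + 1*|-1|^2 + 2*|-1|^2 + 2*|3|^2 + 3*|1|^2 + 3*|-1|^2]
  = (1/12)[(81) + (1) + (2) + (18) + (3) + (3)] = 108/12 = 9.
A character is irreducible iff <chi, chi> = 1, so this representation is reducible.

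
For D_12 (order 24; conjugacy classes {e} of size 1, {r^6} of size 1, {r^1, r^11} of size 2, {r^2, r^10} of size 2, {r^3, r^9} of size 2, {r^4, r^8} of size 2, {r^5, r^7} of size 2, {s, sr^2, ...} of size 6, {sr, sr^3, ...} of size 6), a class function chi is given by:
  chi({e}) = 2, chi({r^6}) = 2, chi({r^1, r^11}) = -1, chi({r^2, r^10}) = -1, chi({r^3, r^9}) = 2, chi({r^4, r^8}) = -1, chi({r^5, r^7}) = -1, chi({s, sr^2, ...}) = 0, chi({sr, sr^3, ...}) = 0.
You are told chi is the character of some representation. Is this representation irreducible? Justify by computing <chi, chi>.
Irreducible: <chi, chi> = 1.

Derivation: <chi, chi> = (1/|G|) sum_C |C| * |chi(C)|^2 = (1/24)[1*|2|^2 + 1*|2|^2 + 2*|-1|^2 + 2*|-1|^2 + 2*|2|^2 + 2*|-1|^2 + 2*|-1|^2 + 6*|0|^2 + 6*|0|^2]
  = (1/24)[(4) + (4) + (2) + (2) + (8) + (2) + (2) + (0) + (0)] = 24/24 = 1.
A character is irreducible iff <chi, chi> = 1, so this representation is irreducible.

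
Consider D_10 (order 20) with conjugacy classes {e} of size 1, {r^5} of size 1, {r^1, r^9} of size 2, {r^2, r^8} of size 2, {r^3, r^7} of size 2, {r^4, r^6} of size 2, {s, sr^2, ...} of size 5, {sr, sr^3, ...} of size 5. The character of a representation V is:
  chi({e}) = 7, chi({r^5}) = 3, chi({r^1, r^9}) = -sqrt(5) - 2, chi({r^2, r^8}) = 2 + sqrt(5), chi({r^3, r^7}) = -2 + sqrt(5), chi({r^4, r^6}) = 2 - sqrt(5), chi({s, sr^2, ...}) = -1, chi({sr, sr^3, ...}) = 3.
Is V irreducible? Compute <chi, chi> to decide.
Not irreducible (reducible): <chi, chi> = 9 > 1.

Justification: <chi, chi> = (1/|G|) sum_C |C| * |chi(C)|^2 = (1/20)[1*|7|^2 + 1*|3|^2 + 2*|-sqrt(5) - 2|^2 + 2*|2 + sqrt(5)|^2 + 2*|-2 + sqrt(5)|^2 + 2*|2 - sqrt(5)|^2 + 5*|-1|^2 + 5*|3|^2]
  = (1/20)[(49) + (9) + (8*sqrt(5) + 18) + (8*sqrt(5) + 18) + (18 - 8*sqrt(5)) + (18 - 8*sqrt(5)) + (5) + (45)] = 180/20 = 9.
A character is irreducible iff <chi, chi> = 1, so this representation is reducible.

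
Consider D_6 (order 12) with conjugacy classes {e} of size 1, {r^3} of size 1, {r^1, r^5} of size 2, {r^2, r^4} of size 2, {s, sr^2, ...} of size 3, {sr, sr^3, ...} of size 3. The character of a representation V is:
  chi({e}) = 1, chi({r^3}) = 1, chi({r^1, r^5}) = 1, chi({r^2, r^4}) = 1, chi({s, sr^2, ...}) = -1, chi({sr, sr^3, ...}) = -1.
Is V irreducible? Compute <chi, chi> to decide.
Irreducible: <chi, chi> = 1.

Justification: <chi, chi> = (1/|G|) sum_C |C| * |chi(C)|^2 = (1/12)[1*|1|^2 + 1*|1|^2 + 2*|1|^2 + 2*|1|^2 + 3*|-1|^2 + 3*|-1|^2]
  = (1/12)[(1) + (1) + (2) + (2) + (3) + (3)] = 12/12 = 1.
A character is irreducible iff <chi, chi> = 1, so this representation is irreducible.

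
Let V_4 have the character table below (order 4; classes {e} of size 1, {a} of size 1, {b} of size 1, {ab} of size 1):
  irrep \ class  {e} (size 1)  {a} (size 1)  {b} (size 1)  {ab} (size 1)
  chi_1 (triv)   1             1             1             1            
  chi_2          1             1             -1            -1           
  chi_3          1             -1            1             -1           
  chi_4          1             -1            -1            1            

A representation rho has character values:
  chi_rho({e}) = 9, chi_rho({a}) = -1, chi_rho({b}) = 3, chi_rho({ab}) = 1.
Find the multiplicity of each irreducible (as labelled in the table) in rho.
Multiplicities: chi_1: 3, chi_2: 1, chi_3: 3, chi_4: 2.

Use <chi_rho, chi> = (1/|G|) sum_C |C| * chi_rho(C) * conj(chi(C)) with |G| = 4 for each irreducible chi in the table:
  <chi_rho, chi_1> = (1/4)[1*(9)*conj(1) + 1*(-1)*conj(1) + 1*(3)*conj(1) + 1*(1)*conj(1)]
      = (1/4)[(9) + (-1) + (3) + (1)] = 12/4 = 3
  <chi_rho, chi_2> = (1/4)[1*(9)*conj(1) + 1*(-1)*conj(1) + 1*(3)*conj(-1) + 1*(1)*conj(-1)]
      = (1/4)[(9) + (-1) + (-3) + (-1)] = 4/4 = 1
  <chi_rho, chi_3> = (1/4)[1*(9)*conj(1) + 1*(-1)*conj(-1) + 1*(3)*conj(1) + 1*(1)*conj(-1)]
      = (1/4)[(9) + (1) + (3) + (-1)] = 12/4 = 3
  <chi_rho, chi_4> = (1/4)[1*(9)*conj(1) + 1*(-1)*conj(-1) + 1*(3)*conj(-1) + 1*(1)*conj(1)]
      = (1/4)[(9) + (1) + (-3) + (1)] = 8/4 = 2
Dimension check: dim(rho) = sum (mult * dim) = 3*1 + 1*1 + 3*1 + 2*1 = 9 = chi_rho(e) = 9.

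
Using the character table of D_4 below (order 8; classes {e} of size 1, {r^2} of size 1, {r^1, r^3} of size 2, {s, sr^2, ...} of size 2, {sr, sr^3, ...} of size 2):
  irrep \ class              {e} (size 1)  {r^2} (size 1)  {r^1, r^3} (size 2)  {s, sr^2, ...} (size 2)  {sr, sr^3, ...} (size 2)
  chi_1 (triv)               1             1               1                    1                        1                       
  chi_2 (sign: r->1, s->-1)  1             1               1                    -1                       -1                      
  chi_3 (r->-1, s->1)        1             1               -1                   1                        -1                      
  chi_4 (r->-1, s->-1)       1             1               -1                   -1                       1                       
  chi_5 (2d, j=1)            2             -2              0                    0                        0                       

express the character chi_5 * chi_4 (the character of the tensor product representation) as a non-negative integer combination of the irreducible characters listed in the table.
chi_5 tensor chi_4 = chi_5 (all other irreducibles have multiplicity 0).

The character of a tensor product is the pointwise product (chi_5 * chi_4)(C) = chi_5(C) * chi_4(C):
  {e}: (2)*(1), {r^2}: (-2)*(1), {r^1, r^3}: (0)*(-1), {s, sr^2, ...}: (0)*(-1), {sr, sr^3, ...}: (0)*(1)
so (chi_5 * chi_4) takes values
  {e} -> 2, {r^2} -> -2, {r^1, r^3} -> 0, {s, sr^2, ...} -> 0, {sr, sr^3, ...} -> 0.
Now take the inner product of this character with each irreducible chi from the table, <chi_5*chi_4, chi> = (1/8) sum_C |C| (chi_5*chi_4)(C) conj(chi(C)):
  <chi_5*chi_4, chi_1> = (1/8)[1*(2)*conj(1) + 1*(-2)*conj(1) + 2*(0)*conj(1) + 2*(0)*conj(1) + 2*(0)*conj(1)]
      = (1/8)[(2) + (-2) + (0) + (0) + (0)] = 0/8 = 0
  <chi_5*chi_4, chi_2> = (1/8)[1*(2)*conj(1) + 1*(-2)*conj(1) + 2*(0)*conj(1) + 2*(0)*conj(-1) + 2*(0)*conj(-1)]
      = (1/8)[(2) + (-2) + (0) + (0) + (0)] = 0/8 = 0
  <chi_5*chi_4, chi_3> = (1/8)[1*(2)*conj(1) + 1*(-2)*conj(1) + 2*(0)*conj(-1) + 2*(0)*conj(1) + 2*(0)*conj(-1)]
      = (1/8)[(2) + (-2) + (0) + (0) + (0)] = 0/8 = 0
  <chi_5*chi_4, chi_4> = (1/8)[1*(2)*conj(1) + 1*(-2)*conj(1) + 2*(0)*conj(-1) + 2*(0)*conj(-1) + 2*(0)*conj(1)]
      = (1/8)[(2) + (-2) + (0) + (0) + (0)] = 0/8 = 0
  <chi_5*chi_4, chi_5> = (1/8)[1*(2)*conj(2) + 1*(-2)*conj(-2) + 2*(0)*conj(0) + 2*(0)*conj(0) + 2*(0)*conj(0)]
      = (1/8)[(4) + (4) + (0) + (0) + (0)] = 8/8 = 1
Hence the multiplicities are chi_5: 1. Dimension check: dim(chi_5)*dim(chi_4) = 2*1 = 2 and sum (mult * dim) = 1*2 = 2.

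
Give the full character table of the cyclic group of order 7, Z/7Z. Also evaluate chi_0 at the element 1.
Character table of Z/7Z (irreps indexed chi_0,...,chi_6 with chi_k(m) = zeta_7^(k*m), zeta_7 = exp(2*pi*i/7)):
  irrep \ class  {0} (size 1)  {1} (size 1)    {2} (size 1)    {3} (size 1)    {4} (size 1)    {5} (size 1)    {6} (size 1)  
  chi_0          1             1               1               1               1               1               1             
  chi_1          1             exp(2*I*pi/7)   exp(4*I*pi/7)   exp(6*I*pi/7)   exp(-6*I*pi/7)  exp(-4*I*pi/7)  exp(-2*I*pi/7)
  chi_2          1             exp(4*I*pi/7)   exp(-6*I*pi/7)  exp(-2*I*pi/7)  exp(2*I*pi/7)   exp(6*I*pi/7)   exp(-4*I*pi/7)
  chi_3          1             exp(6*I*pi/7)   exp(-2*I*pi/7)  exp(4*I*pi/7)   exp(-4*I*pi/7)  exp(2*I*pi/7)   exp(-6*I*pi/7)
  chi_4          1             exp(-6*I*pi/7)  exp(2*I*pi/7)   exp(-4*I*pi/7)  exp(4*I*pi/7)   exp(-2*I*pi/7)  exp(6*I*pi/7) 
  chi_5          1             exp(-4*I*pi/7)  exp(6*I*pi/7)   exp(2*I*pi/7)   exp(-2*I*pi/7)  exp(-6*I*pi/7)  exp(4*I*pi/7) 
  chi_6          1             exp(-2*I*pi/7)  exp(-4*I*pi/7)  exp(-6*I*pi/7)  exp(6*I*pi/7)   exp(4*I*pi/7)   exp(2*I*pi/7) 

Spot check: chi_0(1) = zeta_7^(0*1) = zeta_7^0 = 1.

Working: Z/7Z is abelian, so all 7 irreducible complex representations are 1-dimensional. They are given by chi_k(m) = zeta_7^(k*m) for k = 0,...,6. Row orthogonality: sum_m chi_k(m) conj(chi_l(m)) = 7 * [k = l].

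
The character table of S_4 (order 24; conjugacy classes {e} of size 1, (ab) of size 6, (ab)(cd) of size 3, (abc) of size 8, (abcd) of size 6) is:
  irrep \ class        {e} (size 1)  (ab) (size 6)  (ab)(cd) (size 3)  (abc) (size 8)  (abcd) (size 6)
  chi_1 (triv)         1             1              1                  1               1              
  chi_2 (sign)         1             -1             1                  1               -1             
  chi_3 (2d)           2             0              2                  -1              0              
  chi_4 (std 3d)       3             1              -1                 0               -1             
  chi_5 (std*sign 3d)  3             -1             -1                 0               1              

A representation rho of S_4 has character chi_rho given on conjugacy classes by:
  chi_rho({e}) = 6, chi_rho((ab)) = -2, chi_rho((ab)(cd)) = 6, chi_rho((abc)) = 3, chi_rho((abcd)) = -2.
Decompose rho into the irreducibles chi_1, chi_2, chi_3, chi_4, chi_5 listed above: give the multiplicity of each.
Multiplicities: chi_1: 1, chi_2: 3, chi_3: 1, chi_4: 0, chi_5: 0.

Why: Use <chi_rho, chi> = (1/|G|) sum_C |C| * chi_rho(C) * conj(chi(C)) with |G| = 24 for each irreducible chi in the table:
  <chi_rho, chi_1> = (1/24)[1*(6)*conj(1) + 6*(-2)*conj(1) + 3*(6)*conj(1) + 8*(3)*conj(1) + 6*(-2)*conj(1)]
      = (1/24)[(6) + (-12) + (18) + (24) + (-12)] = 24/24 = 1
  <chi_rho, chi_2> = (1/24)[1*(6)*conj(1) + 6*(-2)*conj(-1) + 3*(6)*conj(1) + 8*(3)*conj(1) + 6*(-2)*conj(-1)]
      = (1/24)[(6) + (12) + (18) + (24) + (12)] = 72/24 = 3
  <chi_rho, chi_3> = (1/24)[1*(6)*conj(2) + 6*(-2)*conj(0) + 3*(6)*conj(2) + 8*(3)*conj(-1) + 6*(-2)*conj(0)]
      = (1/24)[(12) + (0) + (36) + (-24) + (0)] = 24/24 = 1
  <chi_rho, chi_4> = (1/24)[1*(6)*conj(3) + 6*(-2)*conj(1) + 3*(6)*conj(-1) + 8*(3)*conj(0) + 6*(-2)*conj(-1)]
      = (1/24)[(18) + (-12) + (-18) + (0) + (12)] = 0/24 = 0
  <chi_rho, chi_5> = (1/24)[1*(6)*conj(3) + 6*(-2)*conj(-1) + 3*(6)*conj(-1) + 8*(3)*conj(0) + 6*(-2)*conj(1)]
      = (1/24)[(18) + (12) + (-18) + (0) + (-12)] = 0/24 = 0
Dimension check: dim(rho) = sum (mult * dim) = 1*1 + 3*1 + 1*2 + 0*3 + 0*3 = 6 = chi_rho(e) = 6.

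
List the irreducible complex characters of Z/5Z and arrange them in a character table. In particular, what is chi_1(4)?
Character table of Z/5Z (irreps indexed chi_0,...,chi_4 with chi_k(m) = zeta_5^(k*m), zeta_5 = exp(2*pi*i/5)):
  irrep \ class  {0} (size 1)  {1} (size 1)    {2} (size 1)    {3} (size 1)    {4} (size 1)  
  chi_0          1             1               1               1               1             
  chi_1          1             exp(2*I*pi/5)   exp(4*I*pi/5)   exp(-4*I*pi/5)  exp(-2*I*pi/5)
  chi_2          1             exp(4*I*pi/5)   exp(-2*I*pi/5)  exp(2*I*pi/5)   exp(-4*I*pi/5)
  chi_3          1             exp(-4*I*pi/5)  exp(2*I*pi/5)   exp(-2*I*pi/5)  exp(4*I*pi/5) 
  chi_4          1             exp(-2*I*pi/5)  exp(-4*I*pi/5)  exp(4*I*pi/5)   exp(2*I*pi/5) 

Spot check: chi_1(4) = zeta_5^(1*4) = zeta_5^4 = exp(-2*I*pi/5).

Reasoning: Z/5Z is abelian, so all 5 irreducible complex representations are 1-dimensional. They are given by chi_k(m) = zeta_5^(k*m) for k = 0,...,4. Row orthogonality: sum_m chi_k(m) conj(chi_l(m)) = 5 * [k = l].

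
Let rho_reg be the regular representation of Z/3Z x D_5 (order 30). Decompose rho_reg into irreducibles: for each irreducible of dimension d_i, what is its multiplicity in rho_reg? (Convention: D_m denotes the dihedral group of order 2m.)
Each irreducible V_i of dimension d_i appears with multiplicity d_i, i.e. rho_reg = (direct sum over all irreducibles V_i) d_i V_i. The irreducible dimensions for Z/3Z x D_5 are 1, 1, 1, 1, 1, 1, 2, 2, 2, 2, 2, 2: 6 irreducibles of dimension 1, each with multiplicity 1; 6 irreducibles of dimension 2, each with multiplicity 2. Total dimension 6*1*1 + 6*2*2 = 30 = |G|.

Why: General theorem: in the regular representation of a finite group G, each irreducible appears with multiplicity equal to its dimension. Check: dim(rho_reg) = sum d_i^2 = 1 + 1 + 1 + 1 + 1 + 1 + 4 + 4 + 4 + 4 + 4 + 4 = 30 = |G|.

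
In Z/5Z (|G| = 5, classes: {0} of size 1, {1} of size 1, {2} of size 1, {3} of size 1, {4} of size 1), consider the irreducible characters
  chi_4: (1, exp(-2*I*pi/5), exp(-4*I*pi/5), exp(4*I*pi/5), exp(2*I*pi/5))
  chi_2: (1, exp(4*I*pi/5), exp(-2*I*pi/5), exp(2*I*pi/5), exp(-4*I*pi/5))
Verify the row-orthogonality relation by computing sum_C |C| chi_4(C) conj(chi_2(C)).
Sum = 0; so <chi_4, chi_2> = 0 (distinct irreducibles are orthogonal).

Proof sketch: Compute term by term over conjugacy classes (|C| * chi_4(C) * conj(chi_2(C))):
  1*(1)*conj(1) + 1*(exp(-2*I*pi/5))*conj(exp(4*I*pi/5)) + 1*(exp(-4*I*pi/5))*conj(exp(-2*I*pi/5)) + 1*(exp(4*I*pi/5))*conj(exp(2*I*pi/5)) + 1*(exp(2*I*pi/5))*conj(exp(-4*I*pi/5))
  = (1) + (exp(4*I*pi/5)) + (exp(-2*I*pi/5)) + (exp(2*I*pi/5)) + (exp(-4*I*pi/5))
  = 0.
(Exp terms are combined using exp(i*s)*conj(exp(i*t)) = exp(i*(s-t)), and sums of them are collapsed using the identity that for every m > 1 the m distinct m-th roots of unity sum to 0, e.g. 1 + exp(2*I*pi/3) + exp(-2*I*pi/3) = 0.)
Dividing by |G| = 5 gives 0/5 = 0, matching the row-orthogonality relation <chi_4, chi_2> = [chi_4 = chi_2].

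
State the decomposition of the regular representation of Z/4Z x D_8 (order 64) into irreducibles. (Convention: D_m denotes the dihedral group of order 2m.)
Each irreducible V_i of dimension d_i appears with multiplicity d_i, i.e. rho_reg = (direct sum over all irreducibles V_i) d_i V_i. The irreducible dimensions for Z/4Z x D_8 are 1, 1, 1, 1, 1, 1, 1, 1, 1, 1, 1, 1, 1, 1, 1, 1, 2, 2, 2, 2, 2, 2, 2, 2, 2, 2, 2, 2: 16 irreducibles of dimension 1, each with multiplicity 1; 12 irreducibles of dimension 2, each with multiplicity 2. Total dimension 16*1*1 + 12*2*2 = 64 = |G|.

Solution. General theorem: in the regular representation of a finite group G, each irreducible appears with multiplicity equal to its dimension. Check: dim(rho_reg) = sum d_i^2 = 1 + 1 + 1 + 1 + 1 + 1 + 1 + 1 + 1 + 1 + 1 + 1 + 1 + 1 + 1 + 1 + 4 + 4 + 4 + 4 + 4 + 4 + 4 + 4 + 4 + 4 + 4 + 4 = 64 = |G|.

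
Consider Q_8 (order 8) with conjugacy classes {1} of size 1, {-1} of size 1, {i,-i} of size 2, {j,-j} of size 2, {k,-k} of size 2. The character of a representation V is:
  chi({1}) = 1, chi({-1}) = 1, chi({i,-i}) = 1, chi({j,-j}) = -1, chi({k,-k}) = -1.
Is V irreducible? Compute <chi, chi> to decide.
Irreducible: <chi, chi> = 1.

Working: <chi, chi> = (1/|G|) sum_C |C| * |chi(C)|^2 = (1/8)[1*|1|^2 + 1*|1|^2 + 2*|1|^2 + 2*|-1|^2 + 2*|-1|^2]
  = (1/8)[(1) + (1) + (2) + (2) + (2)] = 8/8 = 1.
A character is irreducible iff <chi, chi> = 1, so this representation is irreducible.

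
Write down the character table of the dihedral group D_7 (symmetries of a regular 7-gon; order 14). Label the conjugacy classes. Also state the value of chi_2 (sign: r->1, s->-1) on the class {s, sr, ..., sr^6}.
Conjugacy classes: {e} of size 1, {r^1, r^6} of size 2, {r^2, r^5} of size 2, {r^3, r^4} of size 2, {s, sr, ..., sr^6} of size 7.
Character table:
  irrep \ class              {e} (size 1)  {r^1, r^6} (size 2)  {r^2, r^5} (size 2)  {r^3, r^4} (size 2)  {s, sr, ..., sr^6} (size 7)
  chi_1 (triv)               1             1                    1                    1                    1                          
  chi_2 (sign: r->1, s->-1)  1             1                    1                    1                    -1                         
  chi_3 (2d, j=1)            2             2*cos(2*pi/7)        -2*cos(3*pi/7)       -2*cos(pi/7)         0                          
  chi_4 (2d, j=2)            2             -2*cos(3*pi/7)       -2*cos(pi/7)         2*cos(2*pi/7)        0                          
  chi_5 (2d, j=3)            2             -2*cos(pi/7)         2*cos(2*pi/7)        -2*cos(3*pi/7)       0                          

Spot check: chi_2 (sign: r->1, s->-1) on {s, sr, ..., sr^6} = -1.

Details: D_7 has order 2*7 = 14 with 5 conjugacy classes, hence 5 irreducibles. Sum of squared dims 1 + 1 + 4 + 4 + 4 = 14 = |G|. Linear characters come from the abelianisation; the 2-dimensional irreps have character r^k -> 2*cos(2*pi*j*k/7), reflections -> 0.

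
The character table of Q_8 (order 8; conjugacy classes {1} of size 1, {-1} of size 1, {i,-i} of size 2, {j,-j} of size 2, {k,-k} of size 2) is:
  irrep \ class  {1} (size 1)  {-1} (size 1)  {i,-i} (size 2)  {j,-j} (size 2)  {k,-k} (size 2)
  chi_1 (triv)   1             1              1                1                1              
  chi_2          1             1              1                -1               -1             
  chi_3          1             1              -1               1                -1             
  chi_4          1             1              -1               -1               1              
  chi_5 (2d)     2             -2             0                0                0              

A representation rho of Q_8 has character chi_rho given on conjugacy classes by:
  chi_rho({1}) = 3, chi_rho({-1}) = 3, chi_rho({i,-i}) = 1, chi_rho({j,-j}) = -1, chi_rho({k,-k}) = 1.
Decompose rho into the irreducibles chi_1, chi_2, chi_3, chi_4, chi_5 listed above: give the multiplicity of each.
Multiplicities: chi_1: 1, chi_2: 1, chi_3: 0, chi_4: 1, chi_5: 0.

Use <chi_rho, chi> = (1/|G|) sum_C |C| * chi_rho(C) * conj(chi(C)) with |G| = 8 for each irreducible chi in the table:
  <chi_rho, chi_1> = (1/8)[1*(3)*conj(1) + 1*(3)*conj(1) + 2*(1)*conj(1) + 2*(-1)*conj(1) + 2*(1)*conj(1)]
      = (1/8)[(3) + (3) + (2) + (-2) + (2)] = 8/8 = 1
  <chi_rho, chi_2> = (1/8)[1*(3)*conj(1) + 1*(3)*conj(1) + 2*(1)*conj(1) + 2*(-1)*conj(-1) + 2*(1)*conj(-1)]
      = (1/8)[(3) + (3) + (2) + (2) + (-2)] = 8/8 = 1
  <chi_rho, chi_3> = (1/8)[1*(3)*conj(1) + 1*(3)*conj(1) + 2*(1)*conj(-1) + 2*(-1)*conj(1) + 2*(1)*conj(-1)]
      = (1/8)[(3) + (3) + (-2) + (-2) + (-2)] = 0/8 = 0
  <chi_rho, chi_4> = (1/8)[1*(3)*conj(1) + 1*(3)*conj(1) + 2*(1)*conj(-1) + 2*(-1)*conj(-1) + 2*(1)*conj(1)]
      = (1/8)[(3) + (3) + (-2) + (2) + (2)] = 8/8 = 1
  <chi_rho, chi_5> = (1/8)[1*(3)*conj(2) + 1*(3)*conj(-2) + 2*(1)*conj(0) + 2*(-1)*conj(0) + 2*(1)*conj(0)]
      = (1/8)[(6) + (-6) + (0) + (0) + (0)] = 0/8 = 0
Dimension check: dim(rho) = sum (mult * dim) = 1*1 + 1*1 + 0*1 + 1*1 + 0*2 = 3 = chi_rho(e) = 3.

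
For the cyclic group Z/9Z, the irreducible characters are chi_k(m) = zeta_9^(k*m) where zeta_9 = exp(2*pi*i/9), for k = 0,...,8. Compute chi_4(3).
chi_4(3) = zeta_9^12 = exp(2*I*pi/3)

Reasoning: chi_4(3) = zeta_9^(4*3) = zeta_9^12. Since zeta_9^9 = 1, this equals zeta_9^3 = exp(2*pi*i*3/9) = exp(2*I*pi/3).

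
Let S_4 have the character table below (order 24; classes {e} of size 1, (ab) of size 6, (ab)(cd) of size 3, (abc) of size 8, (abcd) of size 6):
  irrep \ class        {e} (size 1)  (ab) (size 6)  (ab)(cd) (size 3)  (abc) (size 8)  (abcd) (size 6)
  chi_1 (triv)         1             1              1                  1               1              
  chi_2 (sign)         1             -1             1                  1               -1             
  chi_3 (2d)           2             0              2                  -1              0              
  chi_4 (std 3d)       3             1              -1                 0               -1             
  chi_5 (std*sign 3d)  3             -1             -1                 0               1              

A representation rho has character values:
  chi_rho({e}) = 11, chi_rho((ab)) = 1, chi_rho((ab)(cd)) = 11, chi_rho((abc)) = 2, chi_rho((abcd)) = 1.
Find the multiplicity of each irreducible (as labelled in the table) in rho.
Multiplicities: chi_1: 3, chi_2: 2, chi_3: 3, chi_4: 0, chi_5: 0.

Explanation: Use <chi_rho, chi> = (1/|G|) sum_C |C| * chi_rho(C) * conj(chi(C)) with |G| = 24 for each irreducible chi in the table:
  <chi_rho, chi_1> = (1/24)[1*(11)*conj(1) + 6*(1)*conj(1) + 3*(11)*conj(1) + 8*(2)*conj(1) + 6*(1)*conj(1)]
      = (1/24)[(11) + (6) + (33) + (16) + (6)] = 72/24 = 3
  <chi_rho, chi_2> = (1/24)[1*(11)*conj(1) + 6*(1)*conj(-1) + 3*(11)*conj(1) + 8*(2)*conj(1) + 6*(1)*conj(-1)]
      = (1/24)[(11) + (-6) + (33) + (16) + (-6)] = 48/24 = 2
  <chi_rho, chi_3> = (1/24)[1*(11)*conj(2) + 6*(1)*conj(0) + 3*(11)*conj(2) + 8*(2)*conj(-1) + 6*(1)*conj(0)]
      = (1/24)[(22) + (0) + (66) + (-16) + (0)] = 72/24 = 3
  <chi_rho, chi_4> = (1/24)[1*(11)*conj(3) + 6*(1)*conj(1) + 3*(11)*conj(-1) + 8*(2)*conj(0) + 6*(1)*conj(-1)]
      = (1/24)[(33) + (6) + (-33) + (0) + (-6)] = 0/24 = 0
  <chi_rho, chi_5> = (1/24)[1*(11)*conj(3) + 6*(1)*conj(-1) + 3*(11)*conj(-1) + 8*(2)*conj(0) + 6*(1)*conj(1)]
      = (1/24)[(33) + (-6) + (-33) + (0) + (6)] = 0/24 = 0
Dimension check: dim(rho) = sum (mult * dim) = 3*1 + 2*1 + 3*2 + 0*3 + 0*3 = 11 = chi_rho(e) = 11.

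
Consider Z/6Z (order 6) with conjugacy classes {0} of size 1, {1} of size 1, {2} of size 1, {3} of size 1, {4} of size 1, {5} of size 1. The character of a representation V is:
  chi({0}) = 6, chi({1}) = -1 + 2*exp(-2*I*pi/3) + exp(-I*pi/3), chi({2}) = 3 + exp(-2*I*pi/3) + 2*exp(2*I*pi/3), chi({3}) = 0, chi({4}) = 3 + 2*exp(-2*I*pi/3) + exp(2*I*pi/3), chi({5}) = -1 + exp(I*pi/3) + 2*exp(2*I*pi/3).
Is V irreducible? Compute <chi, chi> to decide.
Not irreducible (reducible): <chi, chi> = 10 > 1.

Details: <chi, chi> = (1/|G|) sum_C |C| * |chi(C)|^2 = (1/6)[1*|6|^2 + 1*|-1 + 2*exp(-2*I*pi/3) + exp(-I*pi/3)|^2 + 1*|3 + exp(-2*I*pi/3) + 2*exp(2*I*pi/3)|^2 + 1*|0|^2 + 1*|3 + 2*exp(-2*I*pi/3) + exp(2*I*pi/3)|^2 + 1*|-1 + exp(I*pi/3) + 2*exp(2*I*pi/3)|^2]
  = (1/6)[(36) + (9) + (3) + (0) + (3) + (9)] = 60/6 = 10.
(Exp terms are combined using exp(i*s)*conj(exp(i*t)) = exp(i*(s-t)), and sums of them are collapsed using the identity that for every m > 1 the m distinct m-th roots of unity sum to 0, e.g. 1 + exp(2*I*pi/3) + exp(-2*I*pi/3) = 0.)
A character is irreducible iff <chi, chi> = 1, so this representation is reducible.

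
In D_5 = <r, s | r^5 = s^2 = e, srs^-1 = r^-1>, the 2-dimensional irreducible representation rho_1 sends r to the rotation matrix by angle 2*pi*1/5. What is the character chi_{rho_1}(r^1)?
chi_{rho_1}(r^1) = 2*cos(2*pi*1*1/5) = -1/2 + sqrt(5)/2

Explanation: rho_1(r^1) is rotation by angle 2*pi*1*1/5, whose trace is 2*cos(2*pi*1*1/5) = -1/2 + sqrt(5)/2.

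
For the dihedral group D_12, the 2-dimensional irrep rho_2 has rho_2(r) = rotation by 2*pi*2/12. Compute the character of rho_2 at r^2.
chi_{rho_2}(r^2) = 2*cos(2*pi*2*2/12) = -1

Solution. rho_2(r^2) is rotation by angle 2*pi*2*2/12, whose trace is 2*cos(2*pi*2*2/12) = -1.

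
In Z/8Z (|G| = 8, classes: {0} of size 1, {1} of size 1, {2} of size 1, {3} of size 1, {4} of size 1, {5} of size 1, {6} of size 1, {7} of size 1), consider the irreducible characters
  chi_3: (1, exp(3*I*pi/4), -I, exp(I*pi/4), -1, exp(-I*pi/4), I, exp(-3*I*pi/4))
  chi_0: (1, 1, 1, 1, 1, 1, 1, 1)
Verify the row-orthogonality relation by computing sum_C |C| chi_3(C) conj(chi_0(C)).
Sum = 0; so <chi_3, chi_0> = 0 (distinct irreducibles are orthogonal).

Solution. Compute term by term over conjugacy classes (|C| * chi_3(C) * conj(chi_0(C))):
  1*(1)*conj(1) + 1*(exp(3*I*pi/4))*conj(1) + 1*(-I)*conj(1) + 1*(exp(I*pi/4))*conj(1) + 1*(-1)*conj(1) + 1*(exp(-I*pi/4))*conj(1) + 1*(I)*conj(1) + 1*(exp(-3*I*pi/4))*conj(1)
  = (1) + (exp(3*I*pi/4)) + (-I) + (exp(I*pi/4)) + (-1) + (exp(-I*pi/4)) + (I) + (exp(-3*I*pi/4))
  = 0.
(Exp terms are combined using exp(i*s)*conj(exp(i*t)) = exp(i*(s-t)), and sums of them are collapsed using the identity that for every m > 1 the m distinct m-th roots of unity sum to 0, e.g. 1 + exp(2*I*pi/3) + exp(-2*I*pi/3) = 0.)
Dividing by |G| = 8 gives 0/8 = 0, matching the row-orthogonality relation <chi_3, chi_0> = [chi_3 = chi_0].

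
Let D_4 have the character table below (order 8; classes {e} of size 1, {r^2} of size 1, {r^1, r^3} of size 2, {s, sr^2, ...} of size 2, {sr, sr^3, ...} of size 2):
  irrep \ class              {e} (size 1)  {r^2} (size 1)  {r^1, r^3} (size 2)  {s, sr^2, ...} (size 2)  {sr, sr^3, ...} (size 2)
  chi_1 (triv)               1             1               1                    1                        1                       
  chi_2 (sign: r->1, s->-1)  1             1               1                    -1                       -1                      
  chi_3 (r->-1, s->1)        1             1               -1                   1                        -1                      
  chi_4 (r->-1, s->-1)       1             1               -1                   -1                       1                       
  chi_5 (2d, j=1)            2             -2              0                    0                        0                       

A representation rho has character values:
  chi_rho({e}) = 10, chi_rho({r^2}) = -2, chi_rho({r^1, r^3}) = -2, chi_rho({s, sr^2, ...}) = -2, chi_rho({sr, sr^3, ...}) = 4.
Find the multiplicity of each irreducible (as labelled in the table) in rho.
Multiplicities: chi_1: 1, chi_2: 0, chi_3: 0, chi_4: 3, chi_5: 3.

Argument: Use <chi_rho, chi> = (1/|G|) sum_C |C| * chi_rho(C) * conj(chi(C)) with |G| = 8 for each irreducible chi in the table:
  <chi_rho, chi_1> = (1/8)[1*(10)*conj(1) + 1*(-2)*conj(1) + 2*(-2)*conj(1) + 2*(-2)*conj(1) + 2*(4)*conj(1)]
      = (1/8)[(10) + (-2) + (-4) + (-4) + (8)] = 8/8 = 1
  <chi_rho, chi_2> = (1/8)[1*(10)*conj(1) + 1*(-2)*conj(1) + 2*(-2)*conj(1) + 2*(-2)*conj(-1) + 2*(4)*conj(-1)]
      = (1/8)[(10) + (-2) + (-4) + (4) + (-8)] = 0/8 = 0
  <chi_rho, chi_3> = (1/8)[1*(10)*conj(1) + 1*(-2)*conj(1) + 2*(-2)*conj(-1) + 2*(-2)*conj(1) + 2*(4)*conj(-1)]
      = (1/8)[(10) + (-2) + (4) + (-4) + (-8)] = 0/8 = 0
  <chi_rho, chi_4> = (1/8)[1*(10)*conj(1) + 1*(-2)*conj(1) + 2*(-2)*conj(-1) + 2*(-2)*conj(-1) + 2*(4)*conj(1)]
      = (1/8)[(10) + (-2) + (4) + (4) + (8)] = 24/8 = 3
  <chi_rho, chi_5> = (1/8)[1*(10)*conj(2) + 1*(-2)*conj(-2) + 2*(-2)*conj(0) + 2*(-2)*conj(0) + 2*(4)*conj(0)]
      = (1/8)[(20) + (4) + (0) + (0) + (0)] = 24/8 = 3
Dimension check: dim(rho) = sum (mult * dim) = 1*1 + 0*1 + 0*1 + 3*1 + 3*2 = 10 = chi_rho(e) = 10.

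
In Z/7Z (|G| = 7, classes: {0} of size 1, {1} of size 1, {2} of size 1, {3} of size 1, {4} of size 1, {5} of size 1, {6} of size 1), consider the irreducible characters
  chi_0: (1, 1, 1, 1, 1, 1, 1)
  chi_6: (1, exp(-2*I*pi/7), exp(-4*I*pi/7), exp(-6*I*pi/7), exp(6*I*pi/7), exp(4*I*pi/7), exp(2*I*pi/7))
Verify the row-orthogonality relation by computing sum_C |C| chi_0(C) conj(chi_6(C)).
Sum = 0; so <chi_0, chi_6> = 0 (distinct irreducibles are orthogonal).

Justification: Compute term by term over conjugacy classes (|C| * chi_0(C) * conj(chi_6(C))):
  1*(1)*conj(1) + 1*(1)*conj(exp(-2*I*pi/7)) + 1*(1)*conj(exp(-4*I*pi/7)) + 1*(1)*conj(exp(-6*I*pi/7)) + 1*(1)*conj(exp(6*I*pi/7)) + 1*(1)*conj(exp(4*I*pi/7)) + 1*(1)*conj(exp(2*I*pi/7))
  = (1) + (exp(2*I*pi/7)) + (exp(4*I*pi/7)) + (exp(6*I*pi/7)) + (exp(-6*I*pi/7)) + (exp(-4*I*pi/7)) + (exp(-2*I*pi/7))
  = 0.
(Exp terms are combined using exp(i*s)*conj(exp(i*t)) = exp(i*(s-t)), and sums of them are collapsed using the identity that for every m > 1 the m distinct m-th roots of unity sum to 0, e.g. 1 + exp(2*I*pi/3) + exp(-2*I*pi/3) = 0.)
Dividing by |G| = 7 gives 0/7 = 0, matching the row-orthogonality relation <chi_0, chi_6> = [chi_0 = chi_6].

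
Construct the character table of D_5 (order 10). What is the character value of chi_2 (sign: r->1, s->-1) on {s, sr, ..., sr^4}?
Conjugacy classes: {e} of size 1, {r^1, r^4} of size 2, {r^2, r^3} of size 2, {s, sr, ..., sr^4} of size 5.
Character table:
  irrep \ class              {e} (size 1)  {r^1, r^4} (size 2)  {r^2, r^3} (size 2)  {s, sr, ..., sr^4} (size 5)
  chi_1 (triv)               1             1                    1                    1                          
  chi_2 (sign: r->1, s->-1)  1             1                    1                    -1                         
  chi_3 (2d, j=1)            2             -1/2 + sqrt(5)/2     -sqrt(5)/2 - 1/2     0                          
  chi_4 (2d, j=2)            2             -sqrt(5)/2 - 1/2     -1/2 + sqrt(5)/2     0                          

Spot check: chi_2 (sign: r->1, s->-1) on {s, sr, ..., sr^4} = -1.

Solution. D_5 has order 2*5 = 10 with 4 conjugacy classes, hence 4 irreducibles. Sum of squared dims 1 + 1 + 4 + 4 = 10 = |G|. Linear characters come from the abelianisation; the 2-dimensional irreps have character r^k -> 2*cos(2*pi*j*k/5), reflections -> 0.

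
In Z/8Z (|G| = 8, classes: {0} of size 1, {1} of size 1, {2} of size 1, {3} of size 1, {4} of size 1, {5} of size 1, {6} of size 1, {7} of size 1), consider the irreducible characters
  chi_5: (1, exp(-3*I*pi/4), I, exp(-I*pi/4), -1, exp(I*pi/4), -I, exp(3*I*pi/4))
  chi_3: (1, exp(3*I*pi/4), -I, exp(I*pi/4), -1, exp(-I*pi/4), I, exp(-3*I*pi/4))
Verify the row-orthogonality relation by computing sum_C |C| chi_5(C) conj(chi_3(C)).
Sum = 0; so <chi_5, chi_3> = 0 (distinct irreducibles are orthogonal).

Reasoning: Compute term by term over conjugacy classes (|C| * chi_5(C) * conj(chi_3(C))):
  1*(1)*conj(1) + 1*(exp(-3*I*pi/4))*conj(exp(3*I*pi/4)) + 1*(I)*conj(-I) + 1*(exp(-I*pi/4))*conj(exp(I*pi/4)) + 1*(-1)*conj(-1) + 1*(exp(I*pi/4))*conj(exp(-I*pi/4)) + 1*(-I)*conj(I) + 1*(exp(3*I*pi/4))*conj(exp(-3*I*pi/4))
  = (1) + (I) + (-1) + (-I) + (1) + (I) + (-1) + (-I)
  = 0.
(Exp terms are combined using exp(i*s)*conj(exp(i*t)) = exp(i*(s-t)), and sums of them are collapsed using the identity that for every m > 1 the m distinct m-th roots of unity sum to 0, e.g. 1 + exp(2*I*pi/3) + exp(-2*I*pi/3) = 0.)
Dividing by |G| = 8 gives 0/8 = 0, matching the row-orthogonality relation <chi_5, chi_3> = [chi_5 = chi_3].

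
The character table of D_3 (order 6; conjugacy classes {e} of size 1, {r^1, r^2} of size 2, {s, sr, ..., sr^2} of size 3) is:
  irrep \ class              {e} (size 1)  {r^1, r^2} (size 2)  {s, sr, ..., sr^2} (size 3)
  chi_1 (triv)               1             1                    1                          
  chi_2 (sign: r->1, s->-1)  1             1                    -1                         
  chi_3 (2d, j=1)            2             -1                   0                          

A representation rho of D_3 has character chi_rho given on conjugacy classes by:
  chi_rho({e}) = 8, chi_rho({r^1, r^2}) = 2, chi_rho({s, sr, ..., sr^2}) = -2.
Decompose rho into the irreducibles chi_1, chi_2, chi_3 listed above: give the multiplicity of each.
Multiplicities: chi_1: 1, chi_2: 3, chi_3: 2.

Use <chi_rho, chi> = (1/|G|) sum_C |C| * chi_rho(C) * conj(chi(C)) with |G| = 6 for each irreducible chi in the table:
  <chi_rho, chi_1> = (1/6)[1*(8)*conj(1) + 2*(2)*conj(1) + 3*(-2)*conj(1)]
      = (1/6)[(8) + (4) + (-6)] = 6/6 = 1
  <chi_rho, chi_2> = (1/6)[1*(8)*conj(1) + 2*(2)*conj(1) + 3*(-2)*conj(-1)]
      = (1/6)[(8) + (4) + (6)] = 18/6 = 3
  <chi_rho, chi_3> = (1/6)[1*(8)*conj(2) + 2*(2)*conj(-1) + 3*(-2)*conj(0)]
      = (1/6)[(16) + (-4) + (0)] = 12/6 = 2
Dimension check: dim(rho) = sum (mult * dim) = 1*1 + 3*1 + 2*2 = 8 = chi_rho(e) = 8.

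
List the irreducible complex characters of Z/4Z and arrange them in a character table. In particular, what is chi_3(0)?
Character table of Z/4Z (irreps indexed chi_0,...,chi_3 with chi_k(m) = zeta_4^(k*m), zeta_4 = exp(2*pi*i/4)):
  irrep \ class  {0} (size 1)  {1} (size 1)  {2} (size 1)  {3} (size 1)
  chi_0          1             1             1             1           
  chi_1          1             I             -1            -I          
  chi_2          1             -1            1             -1          
  chi_3          1             -I            -1            I           

Spot check: chi_3(0) = zeta_4^(3*0) = zeta_4^0 = 1.

Details: Z/4Z is abelian, so all 4 irreducible complex representations are 1-dimensional. They are given by chi_k(m) = zeta_4^(k*m) for k = 0,...,3. Row orthogonality: sum_m chi_k(m) conj(chi_l(m)) = 4 * [k = l].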